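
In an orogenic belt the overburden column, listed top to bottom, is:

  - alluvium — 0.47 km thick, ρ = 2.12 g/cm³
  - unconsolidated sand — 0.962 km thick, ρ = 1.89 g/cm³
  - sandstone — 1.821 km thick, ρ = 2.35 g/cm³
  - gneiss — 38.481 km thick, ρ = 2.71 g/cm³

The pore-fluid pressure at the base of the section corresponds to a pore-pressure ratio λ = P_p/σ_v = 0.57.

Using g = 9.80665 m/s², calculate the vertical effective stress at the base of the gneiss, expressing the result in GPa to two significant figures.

Overburden (lithostatic) stress σ_v:
alluvium: 2120 kg/m³ × 9.80665 m/s² × 470 m = 9.771×10^6 Pa = 9.771 MPa
unconsolidated sand: 1890 kg/m³ × 9.80665 m/s² × 962 m = 1.783×10^7 Pa = 17.83 MPa
sandstone: 2350 kg/m³ × 9.80665 m/s² × 1821 m = 4.197×10^7 Pa = 41.97 MPa
gneiss: 2710 kg/m³ × 9.80665 m/s² × 38481 m = 1.023×10^9 Pa = 1023 MPa
Total = 9.771 + 17.83 + 41.97 + 1023 = 1092.2 MPa
Pore pressure P_p = λ·σ_v = 0.57 × 1092 MPa = 622.6 MPa
Effective stress σ' = σ_v − P_p = 1092 − 622.6 = 469.66 MPa = 0.46966 GPa

0.47 GPa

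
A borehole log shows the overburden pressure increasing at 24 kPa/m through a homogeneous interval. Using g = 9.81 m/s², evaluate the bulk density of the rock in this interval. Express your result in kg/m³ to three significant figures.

2450 kg/m³

ρ = (dP/dz)/g = 24 kPa/m / 9.81 m/s² = 24000 Pa/m / 9.81 m/s² = 2446.5 kg/m³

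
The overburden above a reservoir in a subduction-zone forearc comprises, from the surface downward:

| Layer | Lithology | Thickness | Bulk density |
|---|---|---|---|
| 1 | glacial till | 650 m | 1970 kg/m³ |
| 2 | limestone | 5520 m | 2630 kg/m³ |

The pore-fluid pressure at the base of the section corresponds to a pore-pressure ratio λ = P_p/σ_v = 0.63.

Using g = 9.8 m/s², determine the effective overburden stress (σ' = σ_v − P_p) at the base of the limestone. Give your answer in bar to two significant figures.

Overburden (lithostatic) stress σ_v:
glacial till: 1970 kg/m³ × 9.8 m/s² × 650 m = 1.255×10^7 Pa = 12.55 MPa
limestone: 2630 kg/m³ × 9.8 m/s² × 5520 m = 1.423×10^8 Pa = 142.3 MPa
Total = 12.55 + 142.3 = 154.82 MPa
Pore pressure P_p = λ·σ_v = 0.63 × 154.8 MPa = 97.54 MPa
Effective stress σ' = σ_v − P_p = 154.8 − 97.54 = 57.284 MPa = 572.84 bar

570 bar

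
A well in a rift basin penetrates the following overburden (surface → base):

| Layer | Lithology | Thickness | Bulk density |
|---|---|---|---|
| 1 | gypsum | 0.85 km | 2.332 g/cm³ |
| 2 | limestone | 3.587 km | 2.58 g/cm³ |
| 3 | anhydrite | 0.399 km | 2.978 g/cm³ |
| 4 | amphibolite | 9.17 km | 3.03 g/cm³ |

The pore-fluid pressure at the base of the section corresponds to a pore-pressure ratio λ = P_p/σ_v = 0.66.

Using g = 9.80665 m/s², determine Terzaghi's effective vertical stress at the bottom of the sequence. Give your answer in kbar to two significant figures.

1.3 kbar

Overburden (lithostatic) stress σ_v:
gypsum: 2332 kg/m³ × 9.80665 m/s² × 850 m = 1.944×10^7 Pa = 19.44 MPa
limestone: 2580 kg/m³ × 9.80665 m/s² × 3587 m = 9.076×10^7 Pa = 90.76 MPa
anhydrite: 2978 kg/m³ × 9.80665 m/s² × 399 m = 1.165×10^7 Pa = 11.65 MPa
amphibolite: 3030 kg/m³ × 9.80665 m/s² × 9170 m = 2.725×10^8 Pa = 272.5 MPa
Total = 19.44 + 90.76 + 11.65 + 272.5 = 394.33 MPa
Pore pressure P_p = λ·σ_v = 0.66 × 394.3 MPa = 260.3 MPa
Effective stress σ' = σ_v − P_p = 394.3 − 260.3 = 134.07 MPa = 1.3407 kbar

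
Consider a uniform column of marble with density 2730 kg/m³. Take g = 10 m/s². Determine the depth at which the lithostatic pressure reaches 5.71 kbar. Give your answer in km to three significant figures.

h = P/(ρg) = 5.71 kbar / (2730 kg/m³ × 10 m/s²) = 5.710×10^8 Pa / 27300 Pa/m = 20916 m
= 20.916 km

20.9 km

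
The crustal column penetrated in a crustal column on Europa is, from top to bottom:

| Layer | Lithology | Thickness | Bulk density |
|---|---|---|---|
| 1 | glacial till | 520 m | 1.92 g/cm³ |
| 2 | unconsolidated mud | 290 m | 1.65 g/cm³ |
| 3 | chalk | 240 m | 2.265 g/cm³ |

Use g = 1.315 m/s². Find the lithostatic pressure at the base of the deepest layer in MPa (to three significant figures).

glacial till: 1920 kg/m³ × 1.315 m/s² × 520 m = 1.313×10^6 Pa = 1.313 MPa
unconsolidated mud: 1650 kg/m³ × 1.315 m/s² × 290 m = 6.292×10^5 Pa = 0.6292 MPa
chalk: 2265 kg/m³ × 1.315 m/s² × 240 m = 7.148×10^5 Pa = 0.7148 MPa
Total = 1.313 + 0.6292 + 0.7148 = 2.6570 MPa

2.66 MPa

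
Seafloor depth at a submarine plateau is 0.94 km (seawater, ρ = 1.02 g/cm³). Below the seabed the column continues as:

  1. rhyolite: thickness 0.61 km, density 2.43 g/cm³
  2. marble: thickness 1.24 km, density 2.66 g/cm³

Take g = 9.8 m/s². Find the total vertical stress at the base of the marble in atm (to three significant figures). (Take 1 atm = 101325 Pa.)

555 atm

seawater: 1020 kg/m³ × 9.8 m/s² × 940 m = 9.396×10^6 Pa = 92.73 atm
rhyolite: 2430 kg/m³ × 9.8 m/s² × 610 m = 1.453×10^7 Pa = 143.4 atm
marble: 2660 kg/m³ × 9.8 m/s² × 1240 m = 3.232×10^7 Pa = 319.0 atm
Total = 92.73 + 143.4 + 319.0 = 555.12 atm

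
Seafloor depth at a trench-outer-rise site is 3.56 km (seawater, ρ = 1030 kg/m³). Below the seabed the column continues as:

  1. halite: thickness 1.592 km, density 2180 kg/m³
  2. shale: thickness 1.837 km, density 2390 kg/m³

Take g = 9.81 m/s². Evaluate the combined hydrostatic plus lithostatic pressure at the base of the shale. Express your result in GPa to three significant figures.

0.113 GPa

seawater: 1030 kg/m³ × 9.81 m/s² × 3560 m = 3.597×10^7 Pa = 0.03597 GPa
halite: 2180 kg/m³ × 9.81 m/s² × 1592 m = 3.405×10^7 Pa = 0.03405 GPa
shale: 2390 kg/m³ × 9.81 m/s² × 1837 m = 4.307×10^7 Pa = 0.04307 GPa
Total = 0.03597 + 0.03405 + 0.04307 = 0.11309 GPa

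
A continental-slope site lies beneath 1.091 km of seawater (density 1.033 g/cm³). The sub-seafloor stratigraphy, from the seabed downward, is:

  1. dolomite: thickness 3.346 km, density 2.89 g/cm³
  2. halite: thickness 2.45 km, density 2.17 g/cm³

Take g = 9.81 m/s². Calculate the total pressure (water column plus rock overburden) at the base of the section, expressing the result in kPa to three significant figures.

158000 kPa

seawater: 1033 kg/m³ × 9.81 m/s² × 1091 m = 1.106×10^7 Pa = 11056 kPa
dolomite: 2890 kg/m³ × 9.81 m/s² × 3346 m = 9.486×10^7 Pa = 94862 kPa
halite: 2170 kg/m³ × 9.81 m/s² × 2450 m = 5.215×10^7 Pa = 52155 kPa
Total = 11056 + 94862 + 52155 = 1.5807×10^5 kPa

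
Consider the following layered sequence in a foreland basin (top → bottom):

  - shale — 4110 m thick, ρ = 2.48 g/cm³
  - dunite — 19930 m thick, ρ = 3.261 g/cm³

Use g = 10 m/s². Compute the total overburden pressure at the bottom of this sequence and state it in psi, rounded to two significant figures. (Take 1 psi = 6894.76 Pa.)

shale: 2480 kg/m³ × 10 m/s² × 4110 m = 1.019×10^8 Pa = 14783 psi
dunite: 3261 kg/m³ × 10 m/s² × 19930 m = 6.499×10^8 Pa = 94263 psi
Total = 14783 + 94263 = 1.0905×10^5 psi

110000 psi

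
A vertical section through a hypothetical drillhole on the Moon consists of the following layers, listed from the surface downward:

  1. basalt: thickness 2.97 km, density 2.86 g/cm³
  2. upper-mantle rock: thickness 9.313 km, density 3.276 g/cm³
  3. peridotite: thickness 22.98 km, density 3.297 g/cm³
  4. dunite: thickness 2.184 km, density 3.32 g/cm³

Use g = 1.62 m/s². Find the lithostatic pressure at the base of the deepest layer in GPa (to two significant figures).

0.20 GPa

basalt: 2860 kg/m³ × 1.62 m/s² × 2970 m = 1.376×10^7 Pa = 0.01376 GPa
upper-mantle rock: 3276 kg/m³ × 1.62 m/s² × 9313 m = 4.943×10^7 Pa = 0.04943 GPa
peridotite: 3297 kg/m³ × 1.62 m/s² × 22980 m = 1.227×10^8 Pa = 0.1227 GPa
dunite: 3320 kg/m³ × 1.62 m/s² × 2184 m = 1.175×10^7 Pa = 0.01175 GPa
Total = 0.01376 + 0.04943 + 0.1227 + 0.01175 = 0.19767 GPa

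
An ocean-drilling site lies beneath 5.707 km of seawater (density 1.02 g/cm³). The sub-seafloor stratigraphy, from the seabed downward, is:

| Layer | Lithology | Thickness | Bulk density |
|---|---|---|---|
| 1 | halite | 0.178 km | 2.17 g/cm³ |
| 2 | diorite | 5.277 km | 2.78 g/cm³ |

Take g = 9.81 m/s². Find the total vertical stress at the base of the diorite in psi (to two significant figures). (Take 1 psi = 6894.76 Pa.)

seawater: 1020 kg/m³ × 9.81 m/s² × 5707 m = 5.711×10^7 Pa = 8282 psi
halite: 2170 kg/m³ × 9.81 m/s² × 178 m = 3.789×10^6 Pa = 549.6 psi
diorite: 2780 kg/m³ × 9.81 m/s² × 5277 m = 1.439×10^8 Pa = 20873 psi
Total = 8282 + 549.6 + 20873 = 29705 psi

30000 psi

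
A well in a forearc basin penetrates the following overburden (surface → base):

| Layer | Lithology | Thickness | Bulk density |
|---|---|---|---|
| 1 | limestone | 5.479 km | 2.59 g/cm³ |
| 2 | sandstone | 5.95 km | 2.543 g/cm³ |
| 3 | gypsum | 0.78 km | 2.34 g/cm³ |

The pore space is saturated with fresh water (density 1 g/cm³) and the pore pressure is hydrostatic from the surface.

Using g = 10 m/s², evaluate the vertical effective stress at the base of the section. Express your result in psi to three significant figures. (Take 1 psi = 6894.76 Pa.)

Overburden (lithostatic) stress σ_v:
limestone: 2590 kg/m³ × 10 m/s² × 5479 m = 1.419×10^8 Pa = 141.9 MPa
sandstone: 2543 kg/m³ × 10 m/s² × 5950 m = 1.513×10^8 Pa = 151.3 MPa
gypsum: 2340 kg/m³ × 10 m/s² × 780 m = 1.825×10^7 Pa = 18.25 MPa
Total = 141.9 + 151.3 + 18.25 = 311.47 MPa
Pore pressure P_p = 1000 kg/m³ × 10 m/s² × 12209 m = 1.221×10^8 Pa = 122.1 MPa
Effective stress σ' = σ_v − P_p = 311.5 − 122.1 = 189.38 MPa = 27467 psi

27500 psi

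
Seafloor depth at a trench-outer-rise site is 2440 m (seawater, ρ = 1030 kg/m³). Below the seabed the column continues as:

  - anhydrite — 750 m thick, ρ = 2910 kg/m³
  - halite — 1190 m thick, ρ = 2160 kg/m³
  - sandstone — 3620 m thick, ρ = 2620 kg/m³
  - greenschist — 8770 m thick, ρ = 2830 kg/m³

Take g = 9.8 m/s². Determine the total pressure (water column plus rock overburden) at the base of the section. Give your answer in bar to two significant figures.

seawater: 1030 kg/m³ × 9.8 m/s² × 2440 m = 2.463×10^7 Pa = 246.3 bar
anhydrite: 2910 kg/m³ × 9.8 m/s² × 750 m = 2.139×10^7 Pa = 213.9 bar
halite: 2160 kg/m³ × 9.8 m/s² × 1190 m = 2.519×10^7 Pa = 251.9 bar
sandstone: 2620 kg/m³ × 9.8 m/s² × 3620 m = 9.295×10^7 Pa = 929.5 bar
greenschist: 2830 kg/m³ × 9.8 m/s² × 8770 m = 2.432×10^8 Pa = 2432 bar
Total = 246.3 + 213.9 + 251.9 + 929.5 + 2432 = 4073.8 bar

4100 bar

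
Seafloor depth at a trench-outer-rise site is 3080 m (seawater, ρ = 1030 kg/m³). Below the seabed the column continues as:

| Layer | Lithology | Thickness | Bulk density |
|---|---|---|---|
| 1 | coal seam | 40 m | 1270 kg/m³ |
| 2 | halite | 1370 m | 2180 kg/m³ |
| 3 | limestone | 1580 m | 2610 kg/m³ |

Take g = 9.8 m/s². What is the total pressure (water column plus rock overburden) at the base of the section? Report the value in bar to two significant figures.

seawater: 1030 kg/m³ × 9.8 m/s² × 3080 m = 3.109×10^7 Pa = 310.9 bar
coal seam: 1270 kg/m³ × 9.8 m/s² × 40 m = 4.978×10^5 Pa = 4.978 bar
halite: 2180 kg/m³ × 9.8 m/s² × 1370 m = 2.927×10^7 Pa = 292.7 bar
limestone: 2610 kg/m³ × 9.8 m/s² × 1580 m = 4.041×10^7 Pa = 404.1 bar
Total = 310.9 + 4.978 + 292.7 + 404.1 = 1012.7 bar

1000 bar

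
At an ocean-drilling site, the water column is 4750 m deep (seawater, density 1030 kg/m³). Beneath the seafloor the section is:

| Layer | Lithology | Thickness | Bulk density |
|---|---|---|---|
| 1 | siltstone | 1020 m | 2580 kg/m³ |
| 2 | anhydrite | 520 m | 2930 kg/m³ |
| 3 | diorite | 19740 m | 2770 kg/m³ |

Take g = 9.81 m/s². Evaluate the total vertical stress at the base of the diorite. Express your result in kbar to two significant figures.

seawater: 1030 kg/m³ × 9.81 m/s² × 4750 m = 4.800×10^7 Pa = 0.4800 kbar
siltstone: 2580 kg/m³ × 9.81 m/s² × 1020 m = 2.582×10^7 Pa = 0.2582 kbar
anhydrite: 2930 kg/m³ × 9.81 m/s² × 520 m = 1.495×10^7 Pa = 0.1495 kbar
diorite: 2770 kg/m³ × 9.81 m/s² × 19740 m = 5.364×10^8 Pa = 5.364 kbar
Total = 0.4800 + 0.2582 + 0.1495 + 5.364 = 6.2517 kbar

6.3 kbar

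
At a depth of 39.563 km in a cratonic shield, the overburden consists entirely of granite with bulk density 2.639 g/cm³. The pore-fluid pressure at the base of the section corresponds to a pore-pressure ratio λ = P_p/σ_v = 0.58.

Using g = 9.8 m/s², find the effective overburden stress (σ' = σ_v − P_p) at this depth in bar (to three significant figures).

Overburden (lithostatic) stress σ_v:
granite: 2639 kg/m³ × 9.8 m/s² × 39563 m = 1.023×10^9 Pa = 1023 MPa
Pore pressure P_p = λ·σ_v = 0.58 × 1023 MPa = 593.4 MPa
Effective stress σ' = σ_v − P_p = 1023 − 593.4 = 429.74 MPa = 4297.4 bar

4300 bar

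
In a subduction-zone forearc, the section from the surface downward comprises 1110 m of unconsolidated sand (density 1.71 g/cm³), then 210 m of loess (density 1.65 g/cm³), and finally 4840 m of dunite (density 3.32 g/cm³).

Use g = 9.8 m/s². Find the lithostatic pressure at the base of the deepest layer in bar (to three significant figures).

unconsolidated sand: 1710 kg/m³ × 9.8 m/s² × 1110 m = 1.860×10^7 Pa = 186.0 bar
loess: 1650 kg/m³ × 9.8 m/s² × 210 m = 3.396×10^6 Pa = 33.96 bar
dunite: 3320 kg/m³ × 9.8 m/s² × 4840 m = 1.575×10^8 Pa = 1575 bar
Total = 186.0 + 33.96 + 1575 = 1794.7 bar

1790 bar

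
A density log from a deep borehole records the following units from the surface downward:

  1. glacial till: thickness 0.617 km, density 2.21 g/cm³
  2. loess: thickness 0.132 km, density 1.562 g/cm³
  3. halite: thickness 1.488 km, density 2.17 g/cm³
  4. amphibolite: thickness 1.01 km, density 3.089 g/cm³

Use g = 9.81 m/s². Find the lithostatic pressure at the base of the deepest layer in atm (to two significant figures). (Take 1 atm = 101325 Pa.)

770 atm

glacial till: 2210 kg/m³ × 9.81 m/s² × 617 m = 1.338×10^7 Pa = 132.0 atm
loess: 1562 kg/m³ × 9.81 m/s² × 132 m = 2.023×10^6 Pa = 19.96 atm
halite: 2170 kg/m³ × 9.81 m/s² × 1488 m = 3.168×10^7 Pa = 312.6 atm
amphibolite: 3089 kg/m³ × 9.81 m/s² × 1010 m = 3.061×10^7 Pa = 302.1 atm
Total = 132.0 + 19.96 + 312.6 + 302.1 = 766.66 atm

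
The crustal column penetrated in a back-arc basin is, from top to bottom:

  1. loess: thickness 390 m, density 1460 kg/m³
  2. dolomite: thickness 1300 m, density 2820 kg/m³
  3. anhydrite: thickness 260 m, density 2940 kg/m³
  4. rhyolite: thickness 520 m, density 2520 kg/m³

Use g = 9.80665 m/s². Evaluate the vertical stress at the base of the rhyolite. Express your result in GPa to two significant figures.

0.062 GPa

loess: 1460 kg/m³ × 9.80665 m/s² × 390 m = 5.584×10^6 Pa = 5.584×10^-3 GPa
dolomite: 2820 kg/m³ × 9.80665 m/s² × 1300 m = 3.595×10^7 Pa = 0.03595 GPa
anhydrite: 2940 kg/m³ × 9.80665 m/s² × 260 m = 7.496×10^6 Pa = 7.496×10^-3 GPa
rhyolite: 2520 kg/m³ × 9.80665 m/s² × 520 m = 1.285×10^7 Pa = 0.01285 GPa
Total = 5.584×10^-3 + 0.03595 + 7.496×10^-3 + 0.01285 = 0.061882 GPa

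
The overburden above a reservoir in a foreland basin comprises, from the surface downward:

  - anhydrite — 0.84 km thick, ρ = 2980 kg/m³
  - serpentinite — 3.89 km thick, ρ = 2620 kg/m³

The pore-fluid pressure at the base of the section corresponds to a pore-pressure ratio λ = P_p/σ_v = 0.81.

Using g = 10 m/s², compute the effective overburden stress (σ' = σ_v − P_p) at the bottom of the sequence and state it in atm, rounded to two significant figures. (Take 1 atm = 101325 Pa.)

240 atm

Overburden (lithostatic) stress σ_v:
anhydrite: 2980 kg/m³ × 10 m/s² × 840 m = 2.503×10^7 Pa = 25.03 MPa
serpentinite: 2620 kg/m³ × 10 m/s² × 3890 m = 1.019×10^8 Pa = 101.9 MPa
Total = 25.03 + 101.9 = 126.95 MPa
Pore pressure P_p = λ·σ_v = 0.81 × 127.0 MPa = 102.8 MPa
Effective stress σ' = σ_v − P_p = 127.0 − 102.8 = 24.120 MPa = 238.05 atm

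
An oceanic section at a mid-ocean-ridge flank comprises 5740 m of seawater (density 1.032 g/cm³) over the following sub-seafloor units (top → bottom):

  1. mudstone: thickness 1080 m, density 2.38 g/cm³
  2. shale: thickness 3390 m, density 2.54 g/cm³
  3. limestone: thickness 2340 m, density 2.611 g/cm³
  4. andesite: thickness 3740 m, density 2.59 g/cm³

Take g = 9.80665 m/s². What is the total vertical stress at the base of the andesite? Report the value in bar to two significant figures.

seawater: 1032 kg/m³ × 9.80665 m/s² × 5740 m = 5.809×10^7 Pa = 580.9 bar
mudstone: 2380 kg/m³ × 9.80665 m/s² × 1080 m = 2.521×10^7 Pa = 252.1 bar
shale: 2540 kg/m³ × 9.80665 m/s² × 3390 m = 8.444×10^7 Pa = 844.4 bar
limestone: 2611 kg/m³ × 9.80665 m/s² × 2340 m = 5.992×10^7 Pa = 599.2 bar
andesite: 2590 kg/m³ × 9.80665 m/s² × 3740 m = 9.499×10^7 Pa = 949.9 bar
Total = 580.9 + 252.1 + 844.4 + 599.2 + 949.9 = 3226.5 bar

3200 bar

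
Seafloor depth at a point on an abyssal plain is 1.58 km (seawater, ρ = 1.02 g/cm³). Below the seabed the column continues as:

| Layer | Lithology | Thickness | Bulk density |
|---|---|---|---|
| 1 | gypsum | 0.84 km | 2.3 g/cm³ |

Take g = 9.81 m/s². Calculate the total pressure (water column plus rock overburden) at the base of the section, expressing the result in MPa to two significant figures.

35 MPa

seawater: 1020 kg/m³ × 9.81 m/s² × 1580 m = 1.581×10^7 Pa = 15.81 MPa
gypsum: 2300 kg/m³ × 9.81 m/s² × 840 m = 1.895×10^7 Pa = 18.95 MPa
Total = 15.81 + 18.95 = 34.763 MPa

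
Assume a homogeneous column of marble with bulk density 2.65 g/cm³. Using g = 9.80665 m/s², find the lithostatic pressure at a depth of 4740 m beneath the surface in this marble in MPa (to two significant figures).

120 MPa

marble: 2650 kg/m³ × 9.80665 m/s² × 4740 m = 1.232×10^8 Pa = 123.2 MPa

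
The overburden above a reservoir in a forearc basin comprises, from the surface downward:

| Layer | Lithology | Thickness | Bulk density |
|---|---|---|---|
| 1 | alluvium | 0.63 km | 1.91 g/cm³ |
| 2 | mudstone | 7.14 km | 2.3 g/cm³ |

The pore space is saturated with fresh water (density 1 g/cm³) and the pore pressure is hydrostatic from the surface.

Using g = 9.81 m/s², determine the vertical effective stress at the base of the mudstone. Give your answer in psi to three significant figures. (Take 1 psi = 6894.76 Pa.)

Overburden (lithostatic) stress σ_v:
alluvium: 1910 kg/m³ × 9.81 m/s² × 630 m = 1.180×10^7 Pa = 11.80 MPa
mudstone: 2300 kg/m³ × 9.81 m/s² × 7140 m = 1.611×10^8 Pa = 161.1 MPa
Total = 11.80 + 161.1 = 172.90 MPa
Pore pressure P_p = 1000 kg/m³ × 9.81 m/s² × 7770 m = 7.622×10^7 Pa = 76.22 MPa
Effective stress σ' = σ_v − P_p = 172.9 − 76.22 = 96.680 MPa = 14022 psi

14000 psi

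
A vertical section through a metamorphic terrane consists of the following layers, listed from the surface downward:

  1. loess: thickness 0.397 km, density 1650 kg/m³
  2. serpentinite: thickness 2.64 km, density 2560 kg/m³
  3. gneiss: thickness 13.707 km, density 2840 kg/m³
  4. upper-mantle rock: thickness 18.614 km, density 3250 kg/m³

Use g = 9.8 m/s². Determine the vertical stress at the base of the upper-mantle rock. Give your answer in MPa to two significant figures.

1000 MPa

loess: 1650 kg/m³ × 9.8 m/s² × 397 m = 6.419×10^6 Pa = 6.419 MPa
serpentinite: 2560 kg/m³ × 9.8 m/s² × 2640 m = 6.623×10^7 Pa = 66.23 MPa
gneiss: 2840 kg/m³ × 9.8 m/s² × 13707 m = 3.815×10^8 Pa = 381.5 MPa
upper-mantle rock: 3250 kg/m³ × 9.8 m/s² × 18614 m = 5.929×10^8 Pa = 592.9 MPa
Total = 6.419 + 66.23 + 381.5 + 592.9 = 1047.0 MPa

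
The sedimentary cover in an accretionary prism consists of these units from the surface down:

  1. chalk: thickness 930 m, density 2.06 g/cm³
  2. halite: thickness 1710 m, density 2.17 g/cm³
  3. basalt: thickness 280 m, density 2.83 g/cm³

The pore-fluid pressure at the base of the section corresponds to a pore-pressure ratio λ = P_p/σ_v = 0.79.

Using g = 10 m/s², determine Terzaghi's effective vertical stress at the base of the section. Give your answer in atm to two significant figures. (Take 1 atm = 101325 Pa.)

130 atm

Overburden (lithostatic) stress σ_v:
chalk: 2060 kg/m³ × 10 m/s² × 930 m = 1.916×10^7 Pa = 19.16 MPa
halite: 2170 kg/m³ × 10 m/s² × 1710 m = 3.711×10^7 Pa = 37.11 MPa
basalt: 2830 kg/m³ × 10 m/s² × 280 m = 7.924×10^6 Pa = 7.924 MPa
Total = 19.16 + 37.11 + 7.924 = 64.189 MPa
Pore pressure P_p = λ·σ_v = 0.79 × 64.19 MPa = 50.71 MPa
Effective stress σ' = σ_v − P_p = 64.19 − 50.71 = 13.480 MPa = 133.03 atm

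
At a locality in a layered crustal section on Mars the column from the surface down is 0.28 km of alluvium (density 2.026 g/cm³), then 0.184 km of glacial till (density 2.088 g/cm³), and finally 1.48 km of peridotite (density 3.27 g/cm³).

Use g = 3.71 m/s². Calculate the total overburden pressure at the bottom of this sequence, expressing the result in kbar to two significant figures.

alluvium: 2026 kg/m³ × 3.71 m/s² × 280 m = 2.105×10^6 Pa = 0.02105 kbar
glacial till: 2088 kg/m³ × 3.71 m/s² × 184 m = 1.425×10^6 Pa = 0.01425 kbar
peridotite: 3270 kg/m³ × 3.71 m/s² × 1480 m = 1.795×10^7 Pa = 0.1795 kbar
Total = 0.02105 + 0.01425 + 0.1795 = 0.21485 kbar

0.21 kbar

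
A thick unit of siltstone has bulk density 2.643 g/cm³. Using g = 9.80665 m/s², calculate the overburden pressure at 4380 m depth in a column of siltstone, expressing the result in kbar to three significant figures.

siltstone: 2643 kg/m³ × 9.80665 m/s² × 4380 m = 1.135×10^8 Pa = 1.135 kbar

1.14 kbar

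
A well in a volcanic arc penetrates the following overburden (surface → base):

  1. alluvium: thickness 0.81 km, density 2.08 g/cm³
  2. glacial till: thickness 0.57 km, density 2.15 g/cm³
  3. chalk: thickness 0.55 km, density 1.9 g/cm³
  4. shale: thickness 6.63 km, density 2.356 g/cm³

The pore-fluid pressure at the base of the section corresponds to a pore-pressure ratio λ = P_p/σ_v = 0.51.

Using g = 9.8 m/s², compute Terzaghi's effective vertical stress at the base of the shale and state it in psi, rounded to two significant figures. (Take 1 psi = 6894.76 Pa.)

Overburden (lithostatic) stress σ_v:
alluvium: 2080 kg/m³ × 9.8 m/s² × 810 m = 1.651×10^7 Pa = 16.51 MPa
glacial till: 2150 kg/m³ × 9.8 m/s² × 570 m = 1.201×10^7 Pa = 12.01 MPa
chalk: 1900 kg/m³ × 9.8 m/s² × 550 m = 1.024×10^7 Pa = 10.24 MPa
shale: 2356 kg/m³ × 9.8 m/s² × 6630 m = 1.531×10^8 Pa = 153.1 MPa
Total = 16.51 + 12.01 + 10.24 + 153.1 = 191.84 MPa
Pore pressure P_p = λ·σ_v = 0.51 × 191.8 MPa = 97.84 MPa
Effective stress σ' = σ_v − P_p = 191.8 − 97.84 = 94.002 MPa = 13634 psi

14000 psi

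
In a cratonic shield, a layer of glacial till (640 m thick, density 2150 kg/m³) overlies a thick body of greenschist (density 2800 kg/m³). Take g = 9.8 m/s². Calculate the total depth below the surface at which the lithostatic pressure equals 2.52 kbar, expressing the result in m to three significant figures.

Pressure at base of upper layers: 2150×9.8×640 = 1.348×10^7 Pa = 0.1348 kbar
Remaining pressure to be supplied by greenschist: 2.520×10^8 − 1.348×10^7 = 2.385×10^8 Pa
Additional depth in greenschist = 2.385×10^8 Pa / (2800 kg/m³ × 9.8 m/s²) = 8692.2 m
Total depth = 640 m + 8692.2 m = 9332.2 m

9330 m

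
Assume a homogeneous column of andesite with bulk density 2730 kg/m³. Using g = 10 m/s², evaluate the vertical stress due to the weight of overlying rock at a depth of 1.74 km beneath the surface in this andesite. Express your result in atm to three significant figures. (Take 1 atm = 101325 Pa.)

andesite: 2730 kg/m³ × 10 m/s² × 1740 m = 4.750×10^7 Pa = 468.8 atm

469 atm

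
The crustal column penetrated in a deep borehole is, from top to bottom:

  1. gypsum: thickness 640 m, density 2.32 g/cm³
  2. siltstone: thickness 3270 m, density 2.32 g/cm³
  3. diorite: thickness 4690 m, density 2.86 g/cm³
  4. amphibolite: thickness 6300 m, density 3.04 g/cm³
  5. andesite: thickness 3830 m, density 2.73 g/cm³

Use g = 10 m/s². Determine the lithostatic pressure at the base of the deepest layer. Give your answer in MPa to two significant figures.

520 MPa

gypsum: 2320 kg/m³ × 10 m/s² × 640 m = 1.485×10^7 Pa = 14.85 MPa
siltstone: 2320 kg/m³ × 10 m/s² × 3270 m = 7.586×10^7 Pa = 75.86 MPa
diorite: 2860 kg/m³ × 10 m/s² × 4690 m = 1.341×10^8 Pa = 134.1 MPa
amphibolite: 3040 kg/m³ × 10 m/s² × 6300 m = 1.915×10^8 Pa = 191.5 MPa
andesite: 2730 kg/m³ × 10 m/s² × 3830 m = 1.046×10^8 Pa = 104.6 MPa
Total = 14.85 + 75.86 + 134.1 + 191.5 + 104.6 = 520.92 MPa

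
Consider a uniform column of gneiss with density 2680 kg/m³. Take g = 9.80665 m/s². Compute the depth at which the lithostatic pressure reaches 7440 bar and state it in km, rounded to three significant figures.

28.3 km

h = P/(ρg) = 7440 bar / (2680 kg/m³ × 9.80665 m/s²) = 7.440×10^8 Pa / 26282 Pa/m = 28309 m
= 28.309 km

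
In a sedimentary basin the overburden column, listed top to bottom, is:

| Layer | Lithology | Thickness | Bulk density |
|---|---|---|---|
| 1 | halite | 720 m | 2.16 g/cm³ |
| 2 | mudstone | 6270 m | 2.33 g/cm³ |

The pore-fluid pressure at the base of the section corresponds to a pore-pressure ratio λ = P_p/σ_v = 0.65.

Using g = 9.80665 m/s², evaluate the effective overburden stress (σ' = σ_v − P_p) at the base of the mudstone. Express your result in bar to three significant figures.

555 bar

Overburden (lithostatic) stress σ_v:
halite: 2160 kg/m³ × 9.80665 m/s² × 720 m = 1.525×10^7 Pa = 15.25 MPa
mudstone: 2330 kg/m³ × 9.80665 m/s² × 6270 m = 1.433×10^8 Pa = 143.3 MPa
Total = 15.25 + 143.3 = 158.52 MPa
Pore pressure P_p = λ·σ_v = 0.65 × 158.5 MPa = 103.0 MPa
Effective stress σ' = σ_v − P_p = 158.5 − 103.0 = 55.481 MPa = 554.81 bar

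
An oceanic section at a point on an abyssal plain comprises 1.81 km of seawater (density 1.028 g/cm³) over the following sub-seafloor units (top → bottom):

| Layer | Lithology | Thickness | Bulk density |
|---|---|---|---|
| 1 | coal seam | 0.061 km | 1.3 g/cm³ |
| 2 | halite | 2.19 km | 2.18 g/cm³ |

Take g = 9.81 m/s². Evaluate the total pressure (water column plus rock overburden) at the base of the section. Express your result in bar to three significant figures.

659 bar

seawater: 1028 kg/m³ × 9.81 m/s² × 1810 m = 1.825×10^7 Pa = 182.5 bar
coal seam: 1300 kg/m³ × 9.81 m/s² × 61 m = 7.779×10^5 Pa = 7.779 bar
halite: 2180 kg/m³ × 9.81 m/s² × 2190 m = 4.683×10^7 Pa = 468.3 bar
Total = 182.5 + 7.779 + 468.3 = 658.66 bar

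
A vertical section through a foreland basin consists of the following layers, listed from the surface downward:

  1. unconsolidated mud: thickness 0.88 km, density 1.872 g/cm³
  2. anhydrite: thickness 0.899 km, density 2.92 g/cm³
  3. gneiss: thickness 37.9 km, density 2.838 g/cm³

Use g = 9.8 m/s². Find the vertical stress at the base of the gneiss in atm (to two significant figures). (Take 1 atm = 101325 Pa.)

unconsolidated mud: 1872 kg/m³ × 9.8 m/s² × 880 m = 1.614×10^7 Pa = 159.3 atm
anhydrite: 2920 kg/m³ × 9.8 m/s² × 899 m = 2.573×10^7 Pa = 253.9 atm
gneiss: 2838 kg/m³ × 9.8 m/s² × 37900 m = 1.054×10^9 Pa = 10403 atm
Total = 159.3 + 253.9 + 10403 = 10816 atm

11000 atm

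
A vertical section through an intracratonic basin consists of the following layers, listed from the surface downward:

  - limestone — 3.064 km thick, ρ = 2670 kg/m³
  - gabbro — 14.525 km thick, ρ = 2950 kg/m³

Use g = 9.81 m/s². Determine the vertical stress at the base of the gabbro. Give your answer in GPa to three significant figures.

0.501 GPa

limestone: 2670 kg/m³ × 9.81 m/s² × 3064 m = 8.025×10^7 Pa = 0.08025 GPa
gabbro: 2950 kg/m³ × 9.81 m/s² × 14525 m = 4.203×10^8 Pa = 0.4203 GPa
Total = 0.08025 + 0.4203 = 0.50060 GPa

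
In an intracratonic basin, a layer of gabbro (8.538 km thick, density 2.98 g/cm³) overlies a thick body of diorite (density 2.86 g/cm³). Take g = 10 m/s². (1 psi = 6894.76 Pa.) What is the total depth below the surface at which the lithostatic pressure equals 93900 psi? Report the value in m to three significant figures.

Pressure at base of upper layers: 2980×10×8538 = 2.544×10^8 Pa = 36902 psi
Remaining pressure to be supplied by diorite: 6.474×10^8 − 2.544×10^8 = 3.930×10^8 Pa
Additional depth in diorite = 3.930×10^8 Pa / (2860 kg/m³ × 10 m/s²) = 13741 m
Total depth = 8538 m + 13741 m = 22279 m

22300 m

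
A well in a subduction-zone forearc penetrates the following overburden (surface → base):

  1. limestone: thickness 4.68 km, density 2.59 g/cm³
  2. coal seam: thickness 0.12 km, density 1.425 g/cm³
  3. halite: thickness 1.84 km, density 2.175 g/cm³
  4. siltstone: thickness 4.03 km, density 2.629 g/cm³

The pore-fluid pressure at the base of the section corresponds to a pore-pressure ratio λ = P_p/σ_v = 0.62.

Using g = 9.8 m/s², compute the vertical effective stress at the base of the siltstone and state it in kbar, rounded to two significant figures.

Overburden (lithostatic) stress σ_v:
limestone: 2590 kg/m³ × 9.8 m/s² × 4680 m = 1.188×10^8 Pa = 118.8 MPa
coal seam: 1425 kg/m³ × 9.8 m/s² × 120 m = 1.676×10^6 Pa = 1.676 MPa
halite: 2175 kg/m³ × 9.8 m/s² × 1840 m = 3.922×10^7 Pa = 39.22 MPa
siltstone: 2629 kg/m³ × 9.8 m/s² × 4030 m = 1.038×10^8 Pa = 103.8 MPa
Total = 118.8 + 1.676 + 39.22 + 103.8 = 263.51 MPa
Pore pressure P_p = λ·σ_v = 0.62 × 263.5 MPa = 163.4 MPa
Effective stress σ' = σ_v − P_p = 263.5 − 163.4 = 100.13 MPa = 1.0013 kbar

1.0 kbar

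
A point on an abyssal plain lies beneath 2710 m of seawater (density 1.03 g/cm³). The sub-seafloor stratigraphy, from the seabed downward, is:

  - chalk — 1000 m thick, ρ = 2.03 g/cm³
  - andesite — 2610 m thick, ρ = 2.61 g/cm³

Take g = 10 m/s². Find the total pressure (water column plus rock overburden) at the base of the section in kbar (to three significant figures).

1.16 kbar

seawater: 1030 kg/m³ × 10 m/s² × 2710 m = 2.791×10^7 Pa = 0.2791 kbar
chalk: 2030 kg/m³ × 10 m/s² × 1000 m = 2.030×10^7 Pa = 0.2030 kbar
andesite: 2610 kg/m³ × 10 m/s² × 2610 m = 6.812×10^7 Pa = 0.6812 kbar
Total = 0.2791 + 0.2030 + 0.6812 = 1.1633 kbar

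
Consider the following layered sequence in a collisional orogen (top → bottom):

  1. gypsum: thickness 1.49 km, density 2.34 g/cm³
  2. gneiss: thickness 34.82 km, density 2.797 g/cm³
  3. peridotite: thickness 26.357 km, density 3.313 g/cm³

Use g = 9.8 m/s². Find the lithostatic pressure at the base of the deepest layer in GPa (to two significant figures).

gypsum: 2340 kg/m³ × 9.8 m/s² × 1490 m = 3.417×10^7 Pa = 0.03417 GPa
gneiss: 2797 kg/m³ × 9.8 m/s² × 34820 m = 9.544×10^8 Pa = 0.9544 GPa
peridotite: 3313 kg/m³ × 9.8 m/s² × 26357 m = 8.557×10^8 Pa = 0.8557 GPa
Total = 0.03417 + 0.9544 + 0.8557 = 1.8443 GPa

1.8 GPa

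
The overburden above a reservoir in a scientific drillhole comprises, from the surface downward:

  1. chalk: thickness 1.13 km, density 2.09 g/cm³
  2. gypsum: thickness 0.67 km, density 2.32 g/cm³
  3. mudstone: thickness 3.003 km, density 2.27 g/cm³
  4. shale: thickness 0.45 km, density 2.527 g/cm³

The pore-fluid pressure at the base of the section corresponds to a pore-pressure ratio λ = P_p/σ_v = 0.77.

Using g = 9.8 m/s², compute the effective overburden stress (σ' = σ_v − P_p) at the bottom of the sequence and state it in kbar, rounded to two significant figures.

Overburden (lithostatic) stress σ_v:
chalk: 2090 kg/m³ × 9.8 m/s² × 1130 m = 2.314×10^7 Pa = 23.14 MPa
gypsum: 2320 kg/m³ × 9.8 m/s² × 670 m = 1.523×10^7 Pa = 15.23 MPa
mudstone: 2270 kg/m³ × 9.8 m/s² × 3003 m = 6.680×10^7 Pa = 66.80 MPa
shale: 2527 kg/m³ × 9.8 m/s² × 450 m = 1.114×10^7 Pa = 11.14 MPa
Total = 23.14 + 15.23 + 66.80 + 11.14 = 116.33 MPa
Pore pressure P_p = λ·σ_v = 0.77 × 116.3 MPa = 89.57 MPa
Effective stress σ' = σ_v − P_p = 116.3 − 89.57 = 26.755 MPa = 0.26755 kbar

0.27 kbar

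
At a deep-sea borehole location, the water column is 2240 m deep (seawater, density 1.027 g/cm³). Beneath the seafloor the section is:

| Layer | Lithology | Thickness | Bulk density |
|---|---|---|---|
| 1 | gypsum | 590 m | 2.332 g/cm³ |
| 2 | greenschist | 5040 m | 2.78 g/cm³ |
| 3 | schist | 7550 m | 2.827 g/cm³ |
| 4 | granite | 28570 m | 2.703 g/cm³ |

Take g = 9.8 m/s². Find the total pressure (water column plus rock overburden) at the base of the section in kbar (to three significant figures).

seawater: 1027 kg/m³ × 9.8 m/s² × 2240 m = 2.254×10^7 Pa = 0.2254 kbar
gypsum: 2332 kg/m³ × 9.8 m/s² × 590 m = 1.348×10^7 Pa = 0.1348 kbar
greenschist: 2780 kg/m³ × 9.8 m/s² × 5040 m = 1.373×10^8 Pa = 1.373 kbar
schist: 2827 kg/m³ × 9.8 m/s² × 7550 m = 2.092×10^8 Pa = 2.092 kbar
granite: 2703 kg/m³ × 9.8 m/s² × 28570 m = 7.568×10^8 Pa = 7.568 kbar
Total = 0.2254 + 0.1348 + 1.373 + 2.092 + 7.568 = 11.393 kbar

11.4 kbar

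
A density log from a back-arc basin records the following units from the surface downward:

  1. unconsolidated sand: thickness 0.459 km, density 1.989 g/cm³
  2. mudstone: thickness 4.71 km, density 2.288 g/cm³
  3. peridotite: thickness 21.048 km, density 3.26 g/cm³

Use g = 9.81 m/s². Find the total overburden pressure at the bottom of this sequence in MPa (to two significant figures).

790 MPa

unconsolidated sand: 1989 kg/m³ × 9.81 m/s² × 459 m = 8.956×10^6 Pa = 8.956 MPa
mudstone: 2288 kg/m³ × 9.81 m/s² × 4710 m = 1.057×10^8 Pa = 105.7 MPa
peridotite: 3260 kg/m³ × 9.81 m/s² × 21048 m = 6.731×10^8 Pa = 673.1 MPa
Total = 8.956 + 105.7 + 673.1 = 787.80 MPa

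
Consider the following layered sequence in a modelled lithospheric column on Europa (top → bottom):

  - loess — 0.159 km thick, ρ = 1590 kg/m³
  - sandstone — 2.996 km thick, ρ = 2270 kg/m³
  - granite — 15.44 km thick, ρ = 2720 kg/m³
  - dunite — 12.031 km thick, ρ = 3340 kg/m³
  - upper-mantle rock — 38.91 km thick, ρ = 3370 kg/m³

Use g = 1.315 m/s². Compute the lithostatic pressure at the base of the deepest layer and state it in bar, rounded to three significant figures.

2900 bar

loess: 1590 kg/m³ × 1.315 m/s² × 159 m = 3.324×10^5 Pa = 3.324 bar
sandstone: 2270 kg/m³ × 1.315 m/s² × 2996 m = 8.943×10^6 Pa = 89.43 bar
granite: 2720 kg/m³ × 1.315 m/s² × 15440 m = 5.523×10^7 Pa = 552.3 bar
dunite: 3340 kg/m³ × 1.315 m/s² × 12031 m = 5.284×10^7 Pa = 528.4 bar
upper-mantle rock: 3370 kg/m³ × 1.315 m/s² × 38910 m = 1.724×10^8 Pa = 1724 bar
Total = 3.324 + 89.43 + 552.3 + 528.4 + 1724 = 2897.7 bar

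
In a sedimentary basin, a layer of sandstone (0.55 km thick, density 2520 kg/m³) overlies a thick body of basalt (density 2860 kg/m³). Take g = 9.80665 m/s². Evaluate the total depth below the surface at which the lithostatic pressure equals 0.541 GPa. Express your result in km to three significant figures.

19.4 km

Pressure at base of upper layers: 2520×9.80665×550 = 1.359×10^7 Pa = 0.01359 GPa
Remaining pressure to be supplied by basalt: 5.410×10^8 − 1.359×10^7 = 5.274×10^8 Pa
Additional depth in basalt = 5.274×10^8 Pa / (2860 kg/m³ × 9.80665 m/s²) = 18804 m
Total depth = 550 m + 18804 m = 19354 m
= 19.354 km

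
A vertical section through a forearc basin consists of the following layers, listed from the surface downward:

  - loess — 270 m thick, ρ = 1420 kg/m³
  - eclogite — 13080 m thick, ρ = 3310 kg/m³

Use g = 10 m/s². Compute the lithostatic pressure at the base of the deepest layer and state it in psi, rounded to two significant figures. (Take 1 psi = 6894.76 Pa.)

63000 psi

loess: 1420 kg/m³ × 10 m/s² × 270 m = 3.834×10^6 Pa = 556.1 psi
eclogite: 3310 kg/m³ × 10 m/s² × 13080 m = 4.329×10^8 Pa = 62794 psi
Total = 556.1 + 62794 = 63350 psi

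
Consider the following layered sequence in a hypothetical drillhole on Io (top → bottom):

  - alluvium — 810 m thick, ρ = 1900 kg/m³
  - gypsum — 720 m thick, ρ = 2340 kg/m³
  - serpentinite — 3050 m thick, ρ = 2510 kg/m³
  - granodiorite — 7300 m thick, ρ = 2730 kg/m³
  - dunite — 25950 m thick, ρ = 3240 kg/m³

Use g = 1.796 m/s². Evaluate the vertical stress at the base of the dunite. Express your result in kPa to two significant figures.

210000 kPa

alluvium: 1900 kg/m³ × 1.796 m/s² × 810 m = 2.764×10^6 Pa = 2764 kPa
gypsum: 2340 kg/m³ × 1.796 m/s² × 720 m = 3.026×10^6 Pa = 3026 kPa
serpentinite: 2510 kg/m³ × 1.796 m/s² × 3050 m = 1.375×10^7 Pa = 13749 kPa
granodiorite: 2730 kg/m³ × 1.796 m/s² × 7300 m = 3.579×10^7 Pa = 35792 kPa
dunite: 3240 kg/m³ × 1.796 m/s² × 25950 m = 1.510×10^8 Pa = 1.510×10^5 kPa
Total = 2764 + 3026 + 13749 + 35792 + 1.510×10^5 = 2.0634×10^5 kPa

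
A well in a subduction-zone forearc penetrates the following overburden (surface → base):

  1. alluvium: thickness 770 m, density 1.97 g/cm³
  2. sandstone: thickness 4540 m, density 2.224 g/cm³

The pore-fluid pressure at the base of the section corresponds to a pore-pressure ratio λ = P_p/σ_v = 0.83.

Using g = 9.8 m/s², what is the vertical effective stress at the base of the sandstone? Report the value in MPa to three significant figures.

19.3 MPa

Overburden (lithostatic) stress σ_v:
alluvium: 1970 kg/m³ × 9.8 m/s² × 770 m = 1.487×10^7 Pa = 14.87 MPa
sandstone: 2224 kg/m³ × 9.8 m/s² × 4540 m = 9.895×10^7 Pa = 98.95 MPa
Total = 14.87 + 98.95 = 113.82 MPa
Pore pressure P_p = λ·σ_v = 0.83 × 113.8 MPa = 94.47 MPa
Effective stress σ' = σ_v − P_p = 113.8 − 94.47 = 19.349 MPa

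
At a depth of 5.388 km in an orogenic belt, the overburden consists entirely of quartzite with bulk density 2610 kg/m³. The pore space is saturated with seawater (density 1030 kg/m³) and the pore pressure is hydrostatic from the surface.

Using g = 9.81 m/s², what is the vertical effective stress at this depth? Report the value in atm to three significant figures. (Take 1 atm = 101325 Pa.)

824 atm

Overburden (lithostatic) stress σ_v:
quartzite: 2610 kg/m³ × 9.81 m/s² × 5388 m = 1.380×10^8 Pa = 138.0 MPa
Pore pressure P_p = 1030 kg/m³ × 9.81 m/s² × 5388 m = 5.444×10^7 Pa = 54.44 MPa
Effective stress σ' = σ_v − P_p = 138.0 − 54.44 = 83.513 MPa = 824.21 atm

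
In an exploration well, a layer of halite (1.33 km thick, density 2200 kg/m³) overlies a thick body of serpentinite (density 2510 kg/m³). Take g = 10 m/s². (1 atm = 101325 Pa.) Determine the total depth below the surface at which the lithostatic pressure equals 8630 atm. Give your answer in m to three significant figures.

Pressure at base of upper layers: 2200×10×1330 = 2.926×10^7 Pa = 288.8 atm
Remaining pressure to be supplied by serpentinite: 8.744×10^8 − 2.926×10^7 = 8.452×10^8 Pa
Additional depth in serpentinite = 8.452×10^8 Pa / (2510 kg/m³ × 10 m/s²) = 33672 m
Total depth = 1330 m + 33672 m = 35002 m

35000 m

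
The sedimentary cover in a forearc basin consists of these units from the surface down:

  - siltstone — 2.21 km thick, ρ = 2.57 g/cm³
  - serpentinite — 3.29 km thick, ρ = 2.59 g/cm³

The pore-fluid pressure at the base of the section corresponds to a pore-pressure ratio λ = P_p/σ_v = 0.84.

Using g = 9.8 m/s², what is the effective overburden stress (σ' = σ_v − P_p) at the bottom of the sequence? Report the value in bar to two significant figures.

220 bar

Overburden (lithostatic) stress σ_v:
siltstone: 2570 kg/m³ × 9.8 m/s² × 2210 m = 5.566×10^7 Pa = 55.66 MPa
serpentinite: 2590 kg/m³ × 9.8 m/s² × 3290 m = 8.351×10^7 Pa = 83.51 MPa
Total = 55.66 + 83.51 = 139.17 MPa
Pore pressure P_p = λ·σ_v = 0.84 × 139.2 MPa = 116.9 MPa
Effective stress σ' = σ_v − P_p = 139.2 − 116.9 = 22.267 MPa = 222.67 bar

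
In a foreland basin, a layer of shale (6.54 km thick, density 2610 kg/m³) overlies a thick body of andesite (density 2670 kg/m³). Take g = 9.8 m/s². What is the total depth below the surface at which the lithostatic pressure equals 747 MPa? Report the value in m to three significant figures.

28700 m

Pressure at base of upper layers: 2610×9.8×6540 = 1.673×10^8 Pa = 167.3 MPa
Remaining pressure to be supplied by andesite: 7.470×10^8 − 1.673×10^8 = 5.797×10^8 Pa
Additional depth in andesite = 5.797×10^8 Pa / (2670 kg/m³ × 9.8 m/s²) = 22155 m
Total depth = 6540 m + 22155 m = 28695 m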